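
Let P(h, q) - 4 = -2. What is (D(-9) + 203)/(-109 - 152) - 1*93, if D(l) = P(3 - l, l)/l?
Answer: -220282/2349 ≈ -93.777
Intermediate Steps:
P(h, q) = 2 (P(h, q) = 4 - 2 = 2)
D(l) = 2/l
(D(-9) + 203)/(-109 - 152) - 1*93 = (2/(-9) + 203)/(-109 - 152) - 1*93 = (2*(-⅑) + 203)/(-261) - 93 = (-2/9 + 203)*(-1/261) - 93 = (1825/9)*(-1/261) - 93 = -1825/2349 - 93 = -220282/2349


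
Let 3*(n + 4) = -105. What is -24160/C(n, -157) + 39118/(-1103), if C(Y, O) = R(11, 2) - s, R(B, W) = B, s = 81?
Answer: 2391022/7721 ≈ 309.68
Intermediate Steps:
n = -39 (n = -4 + (⅓)*(-105) = -4 - 35 = -39)
C(Y, O) = -70 (C(Y, O) = 11 - 1*81 = 11 - 81 = -70)
-24160/C(n, -157) + 39118/(-1103) = -24160/(-70) + 39118/(-1103) = -24160*(-1/70) + 39118*(-1/1103) = 2416/7 - 39118/1103 = 2391022/7721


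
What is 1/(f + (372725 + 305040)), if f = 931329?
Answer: 1/1609094 ≈ 6.2147e-7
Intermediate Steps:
1/(f + (372725 + 305040)) = 1/(931329 + (372725 + 305040)) = 1/(931329 + 677765) = 1/1609094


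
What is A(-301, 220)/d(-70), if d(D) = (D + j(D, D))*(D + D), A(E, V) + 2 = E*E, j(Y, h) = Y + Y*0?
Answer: 90599/19600 ≈ 4.6224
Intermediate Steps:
j(Y, h) = Y (j(Y, h) = Y + 0 = Y)
A(E, V) = -2 + E² (A(E, V) = -2 + E*E = -2 + E²)
d(D) = 4*D² (d(D) = (D + D)*(D + D) = (2*D)*(2*D) = 4*D²)
A(-301, 220)/d(-70) = (-2 + (-301)²)/((4*(-70)²)) = (-2 + 90601)/((4*4900)) = 90599/19600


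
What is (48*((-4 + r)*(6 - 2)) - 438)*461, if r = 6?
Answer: -24894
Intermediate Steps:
(48*((-4 + r)*(6 - 2)) - 438)*461 = (48*((-4 + 6)*(6 - 2)) - 438)*461 = (48*(2*4) - 438)*461 = (48*8 - 438)*461 = (384 - 438)*461 = -54*461 = -24894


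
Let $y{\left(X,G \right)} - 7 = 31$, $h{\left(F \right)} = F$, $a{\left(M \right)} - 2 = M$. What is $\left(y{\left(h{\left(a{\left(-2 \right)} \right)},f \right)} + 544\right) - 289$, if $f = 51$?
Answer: $293$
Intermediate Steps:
$a{\left(M \right)} = 2 + M$
$y{\left(X,G \right)} = 38$ ($y{\left(X,G \right)} = 7 + 31 = 38$)
$\left(y{\left(h{\left(a{\left(-2 \right)} \right)},f \right)} + 544\right) - 289 = \left(38 + 544\right) - 289 = 582 - 289 = 293$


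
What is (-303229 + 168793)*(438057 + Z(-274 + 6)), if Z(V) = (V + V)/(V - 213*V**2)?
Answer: -3361771662455292/57085 ≈ -5.8891e+10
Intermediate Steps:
Z(V) = 2*V/(V - 213*V**2) (Z(V) = (2*V)/(V - 213*V**2) = 2*V/(V - 213*V**2))
(-303229 + 168793)*(438057 + Z(-274 + 6)) = (-303229 + 168793)*(438057 - 2/(-1 + 213*(-274 + 6))) = -134436*(438057 - 2/(-1 + 213*(-268))) = -134436*(438057 - 2/(-1 - 57084)) = -134436*(438057 - 2/(-57085)) = -134436*(438057 - 2*(-1/57085)) = -134436*(438057 + 2/57085) = -134436*25006483847/57085 = -3361771662455292/57085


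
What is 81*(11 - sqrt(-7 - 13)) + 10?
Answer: 901 - 162*I*sqrt(5) ≈ 901.0 - 362.24*I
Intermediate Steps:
81*(11 - sqrt(-7 - 13)) + 10 = 81*(11 - sqrt(-20)) + 10 = 81*(11 - 2*I*sqrt(5)) + 10 = (891 - 162*I*sqrt(5)) + 10 = 901 - 162*I*sqrt(5)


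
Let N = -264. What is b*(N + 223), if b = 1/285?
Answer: -41/285 ≈ -0.14386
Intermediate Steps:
b = 1/285 ≈ 0.0035088
b*(N + 223) = (-264 + 223)/285 = (1/285)*(-41) = -41/285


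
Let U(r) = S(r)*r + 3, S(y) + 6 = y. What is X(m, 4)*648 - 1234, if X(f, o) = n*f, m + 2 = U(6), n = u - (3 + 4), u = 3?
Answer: -3826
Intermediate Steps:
S(y) = -6 + y
n = -4 (n = 3 - (3 + 4) = 3 - 1*7 = 3 - 7 = -4)
U(r) = 3 + r*(-6 + r) (U(r) = (-6 + r)*r + 3 = r*(-6 + r) + 3 = 3 + r*(-6 + r))
m = 1 (m = -2 + (3 + 6*(-6 + 6)) = -2 + (3 + 6*0) = -2 + (3 + 0) = -2 + 3 = 1)
X(f, o) = -4*f
X(m, 4)*648 - 1234 = -4*1*648 - 1234 = -4*648 - 1234 = -2592 - 1234 = -3826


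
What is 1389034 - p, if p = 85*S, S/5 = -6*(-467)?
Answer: 198184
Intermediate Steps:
S = 14010 (S = 5*(-6*(-467)) = 5*2802 = 14010)
p = 1190850 (p = 85*14010 = 1190850)
1389034 - p = 1389034 - 1*1190850 = 1389034 - 1190850 = 198184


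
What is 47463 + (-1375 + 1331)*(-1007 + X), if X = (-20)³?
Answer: 443771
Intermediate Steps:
X = -8000
47463 + (-1375 + 1331)*(-1007 + X) = 47463 + (-1375 + 1331)*(-1007 - 8000) = 47463 - 44*(-9007) = 47463 + 396308 = 443771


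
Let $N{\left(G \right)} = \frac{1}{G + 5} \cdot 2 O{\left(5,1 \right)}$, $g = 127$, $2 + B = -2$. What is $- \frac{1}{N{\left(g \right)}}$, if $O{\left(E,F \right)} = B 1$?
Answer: $\frac{33}{2} \approx 16.5$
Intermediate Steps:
$B = -4$ ($B = -2 - 2 = -4$)
$O{\left(E,F \right)} = -4$ ($O{\left(E,F \right)} = \left(-4\right) 1 = -4$)
$N{\left(G \right)} = - \frac{8}{5 + G}$ ($N{\left(G \right)} = \frac{1}{G + 5} \cdot 2 \left(-4\right) = \frac{1}{5 + G} 2 \left(-4\right) = \frac{2}{5 + G} \left(-4\right) = - \frac{8}{5 + G}$)
$- \frac{1}{N{\left(g \right)}} = - \frac{1}{\left(-8\right) \frac{1}{5 + 127}} = - \frac{1}{\left(-8\right) \frac{1}{132}} = - \frac{1}{- \frac{2}{33}} = \left(-1\right) \left(- \frac{33}{2}\right) = \frac{33}{2}$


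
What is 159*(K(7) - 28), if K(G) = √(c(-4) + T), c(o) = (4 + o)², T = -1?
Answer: -4452 + 159*I ≈ -4452.0 + 159.0*I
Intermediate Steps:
K(G) = I (K(G) = √((4 - 4)² - 1) = √(0² - 1) = √(0 - 1) = √(-1) = I)
159*(K(7) - 28) = 159*(I - 28) = 159*(-28 + I) = -4452 + 159*I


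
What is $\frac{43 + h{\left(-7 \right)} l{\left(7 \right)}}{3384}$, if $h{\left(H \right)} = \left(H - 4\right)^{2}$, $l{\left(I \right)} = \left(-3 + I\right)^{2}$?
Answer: $\frac{1979}{3384} \approx 0.58481$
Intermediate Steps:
$h{\left(H \right)} = \left(-4 + H\right)^{2}$
$\frac{43 + h{\left(-7 \right)} l{\left(7 \right)}}{3384} = \frac{43 + \left(-4 - 7\right)^{2} \left(-3 + 7\right)^{2}}{3384} = \left(43 + \left(-11\right)^{2} \cdot 4^{2}\right) \frac{1}{3384} = \left(43 + 121 \cdot 16\right) \frac{1}{3384} = \left(43 + 1936\right) \frac{1}{3384} = 1979 \cdot \frac{1}{3384} = \frac{1979}{3384}$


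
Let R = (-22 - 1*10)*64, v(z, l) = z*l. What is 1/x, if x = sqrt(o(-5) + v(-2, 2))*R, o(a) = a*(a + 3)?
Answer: -sqrt(6)/12288 ≈ -0.00019934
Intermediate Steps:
v(z, l) = l*z
o(a) = a*(3 + a)
R = -2048 (R = (-22 - 10)*64 = -32*64 = -2048)
x = -2048*sqrt(6) (x = sqrt(-5*(3 - 5) + 2*(-2))*(-2048) = sqrt(-5*(-2) - 4)*(-2048) = sqrt(10 - 4)*(-2048) = sqrt(6)*(-2048) = -2048*sqrt(6) ≈ -5016.6)
1/x = 1/(-2048*sqrt(6)) = -sqrt(6)/12288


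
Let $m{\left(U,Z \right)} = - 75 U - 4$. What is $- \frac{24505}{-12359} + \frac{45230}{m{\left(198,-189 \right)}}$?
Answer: $- \frac{97500150}{91790293} \approx -1.0622$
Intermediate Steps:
$m{\left(U,Z \right)} = -4 - 75 U$
$- \frac{24505}{-12359} + \frac{45230}{m{\left(198,-189 \right)}} = - \frac{24505}{-12359} + \frac{45230}{-4 - 14850} = \left(-24505\right) \left(- \frac{1}{12359}\right) + \frac{45230}{-4 - 14850} = \frac{24505}{12359} + \frac{45230}{-14854} = \frac{24505}{12359} + 45230 \left(- \frac{1}{14854}\right) = \frac{24505}{12359} - \frac{22615}{7427} = - \frac{97500150}{91790293}$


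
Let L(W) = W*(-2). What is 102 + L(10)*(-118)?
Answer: 2462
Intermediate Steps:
L(W) = -2*W
102 + L(10)*(-118) = 102 - 2*10*(-118) = 102 - 20*(-118) = 102 + 2360 = 2462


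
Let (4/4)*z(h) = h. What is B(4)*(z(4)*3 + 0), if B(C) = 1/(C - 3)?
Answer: 12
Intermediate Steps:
z(h) = h
B(C) = 1/(-3 + C)
B(4)*(z(4)*3 + 0) = (4*3 + 0)/(-3 + 4) = (12 + 0)/1 = 1*12 = 12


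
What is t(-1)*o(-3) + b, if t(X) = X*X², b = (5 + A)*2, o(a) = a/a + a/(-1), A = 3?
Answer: 12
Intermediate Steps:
o(a) = 1 - a (o(a) = 1 + a*(-1) = 1 - a)
b = 16 (b = (5 + 3)*2 = 8*2 = 16)
t(X) = X³
t(-1)*o(-3) + b = (-1)³*(1 - 1*(-3)) + 16 = -(1 + 3) + 16 = -1*4 + 16 = -4 + 16 = 12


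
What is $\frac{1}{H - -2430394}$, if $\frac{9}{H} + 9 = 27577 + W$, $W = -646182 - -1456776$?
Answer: $\frac{838162}{2037063895837} \approx 4.1146 \cdot 10^{-7}$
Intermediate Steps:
$W = 810594$ ($W = -646182 + 1456776 = 810594$)
$H = \frac{9}{838162}$ ($H = \frac{9}{-9 + \left(27577 + 810594\right)} = \frac{9}{-9 + 838171} = \frac{9}{838162} \approx 1.0738 \cdot 10^{-5}$)
$\frac{1}{H - -2430394} = \frac{1}{\frac{9}{838162} - -2430394} = \frac{1}{\frac{9}{838162} + \left(-1331244 + 3761638\right)} = \frac{1}{\frac{9}{838162} + 2430394} = \frac{1}{\frac{2037063895837}{838162}} = \frac{838162}{2037063895837}$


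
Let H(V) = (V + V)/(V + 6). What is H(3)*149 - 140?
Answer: -122/3 ≈ -40.667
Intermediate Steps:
H(V) = 2*V/(6 + V) (H(V) = (2*V)/(6 + V) = 2*V/(6 + V))
H(3)*149 - 140 = (2*3/(6 + 3))*149 - 140 = (2*3/9)*149 - 140 = (2*3*(⅑))*149 - 140 = (⅔)*149 - 140 = 298/3 - 140 = -122/3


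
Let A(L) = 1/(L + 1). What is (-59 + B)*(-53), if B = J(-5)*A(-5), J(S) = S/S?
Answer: 12561/4 ≈ 3140.3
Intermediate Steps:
J(S) = 1
A(L) = 1/(1 + L)
B = -1/4 (B = 1/(1 - 5) = 1/(-4) = 1*(-1/4) = -1/4 ≈ -0.25000)
(-59 + B)*(-53) = (-59 - 1/4)*(-53) = -237/4*(-53) = 12561/4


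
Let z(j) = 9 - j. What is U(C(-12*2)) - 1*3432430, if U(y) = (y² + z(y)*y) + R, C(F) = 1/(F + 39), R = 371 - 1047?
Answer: -17165527/5 ≈ -3.4331e+6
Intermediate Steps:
R = -676
C(F) = 1/(39 + F)
U(y) = -676 + y² + y*(9 - y) (U(y) = (y² + (9 - y)*y) - 676 = (y² + y*(9 - y)) - 676 = -676 + y² + y*(9 - y))
U(C(-12*2)) - 1*3432430 = (-676 + 9/(39 - 12*2)) - 1*3432430 = (-676 + 9/(39 - 24)) - 3432430 = (-676 + 9/15) - 3432430 = (-676 + 9*(1/15)) - 3432430 = (-676 + ⅗) - 3432430 = -3377/5 - 3432430 = -17165527/5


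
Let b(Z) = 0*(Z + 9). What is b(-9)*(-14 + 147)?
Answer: 0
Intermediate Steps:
b(Z) = 0 (b(Z) = 0*(9 + Z) = 0)
b(-9)*(-14 + 147) = 0*(-14 + 147) = 0*133 = 0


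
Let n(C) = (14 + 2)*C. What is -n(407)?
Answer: -6512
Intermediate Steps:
n(C) = 16*C
-n(407) = -16*407 = -1*6512 = -6512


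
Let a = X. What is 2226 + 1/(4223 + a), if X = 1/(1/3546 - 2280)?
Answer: 76001080573325/34142440471 ≈ 2226.0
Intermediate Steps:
X = -3546/8084879 (X = 1/(1/3546 - 2280) = 1/(-8084879/3546) = -3546/8084879 ≈ -0.00043860)
a = -3546/8084879 ≈ -0.00043860
2226 + 1/(4223 + a) = 2226 + 1/(4223 - 3546/8084879) = 2226 + 1/(34142440471/8084879) = 2226 + 8084879/34142440471 = 76001080573325/34142440471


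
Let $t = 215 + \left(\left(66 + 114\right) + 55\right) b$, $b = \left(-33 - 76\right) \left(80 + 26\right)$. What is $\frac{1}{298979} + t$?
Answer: $- \frac{811720510524}{298979} \approx -2.715 \cdot 10^{6}$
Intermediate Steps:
$b = -11554$ ($b = \left(-109\right) 106 = -11554$)
$t = -2714975$ ($t = 215 + \left(\left(66 + 114\right) + 55\right) \left(-11554\right) = 215 + \left(180 + 55\right) \left(-11554\right) = 215 + 235 \left(-11554\right) = 215 - 2715190 = -2714975$)
$\frac{1}{298979} + t = \frac{1}{298979} - 2714975 = - \frac{811720510524}{298979}$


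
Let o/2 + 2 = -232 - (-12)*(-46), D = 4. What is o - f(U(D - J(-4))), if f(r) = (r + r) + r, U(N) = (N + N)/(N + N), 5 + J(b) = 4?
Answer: -1575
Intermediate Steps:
J(b) = -1 (J(b) = -5 + 4 = -1)
o = -1572 (o = -4 + 2*(-232 - (-12)*(-46)) = -4 + 2*(-232 - 1*552) = -4 + 2*(-232 - 552) = -4 + 2*(-784) = -4 - 1568 = -1572)
U(N) = 1 (U(N) = (2*N)/((2*N)) = (2*N)*(1/(2*N)) = 1)
f(r) = 3*r (f(r) = 2*r + r = 3*r)
o - f(U(D - J(-4))) = -1572 - 3 = -1575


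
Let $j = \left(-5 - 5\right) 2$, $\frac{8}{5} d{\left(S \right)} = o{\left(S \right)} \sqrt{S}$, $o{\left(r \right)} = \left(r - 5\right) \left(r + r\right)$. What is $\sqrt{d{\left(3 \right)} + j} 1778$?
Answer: $889 \sqrt{-80 - 30 \sqrt{3}} \approx 10212.0 i$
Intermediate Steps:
$o{\left(r \right)} = 2 r \left(-5 + r\right)$ ($o{\left(r \right)} = \left(-5 + r\right) 2 r = 2 r \left(-5 + r\right)$)
$d{\left(S \right)} = \frac{5 S^{\frac{3}{2}} \left(-5 + S\right)}{4}$ ($d{\left(S \right)} = \frac{5 \cdot 2 S \left(-5 + S\right) \sqrt{S}}{8} = \frac{5 \cdot 2 S^{\frac{3}{2}} \left(-5 + S\right)}{8} = \frac{5 S^{\frac{3}{2}} \left(-5 + S\right)}{4}$)
$j = -20$ ($j = \left(-10\right) 2 = -20$)
$\sqrt{d{\left(3 \right)} + j} 1778 = \sqrt{\frac{5 \cdot 3^{\frac{3}{2}} \left(-5 + 3\right)}{4} - 20} \cdot 1778 = \sqrt{\frac{5}{4} \cdot 3 \sqrt{3} \left(-2\right) - 20} \cdot 1778 = \sqrt{- \frac{15 \sqrt{3}}{2} - 20} \cdot 1778 = \sqrt{-20 - \frac{15 \sqrt{3}}{2}} \cdot 1778 = 1778 \sqrt{-20 - \frac{15 \sqrt{3}}{2}}$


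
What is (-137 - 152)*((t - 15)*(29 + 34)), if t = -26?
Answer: 746487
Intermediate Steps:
(-137 - 152)*((t - 15)*(29 + 34)) = (-137 - 152)*((-26 - 15)*(29 + 34)) = -(-11849)*63 = -289*(-2583) = 746487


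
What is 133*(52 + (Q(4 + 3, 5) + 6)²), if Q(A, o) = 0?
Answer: 11704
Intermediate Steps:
133*(52 + (Q(4 + 3, 5) + 6)²) = 133*(52 + (0 + 6)²) = 133*(52 + 6²) = 133*(52 + 36) = 133*88 = 11704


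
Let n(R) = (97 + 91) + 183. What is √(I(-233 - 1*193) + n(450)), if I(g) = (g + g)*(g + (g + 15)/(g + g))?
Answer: 4*√22682 ≈ 602.42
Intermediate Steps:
n(R) = 371 (n(R) = 188 + 183 = 371)
I(g) = 2*g*(g + (15 + g)/(2*g)) (I(g) = (2*g)*(g + (15 + g)/((2*g))) = (2*g)*(g + (15 + g)*(1/(2*g))) = (2*g)*(g + (15 + g)/(2*g)) = 2*g*(g + (15 + g)/(2*g)))
√(I(-233 - 1*193) + n(450)) = √((15 + (-233 - 1*193) + 2*(-233 - 1*193)²) + 371) = √((15 + (-233 - 193) + 2*(-233 - 193)²) + 371) = √((15 - 426 + 2*(-426)²) + 371) = √((15 - 426 + 2*181476) + 371) = √((15 - 426 + 362952) + 371) = √(362541 + 371) = √362912 = 4*√22682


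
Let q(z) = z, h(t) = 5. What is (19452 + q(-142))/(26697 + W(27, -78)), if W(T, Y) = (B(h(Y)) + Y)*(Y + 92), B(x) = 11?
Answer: 19310/25759 ≈ 0.74964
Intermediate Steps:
W(T, Y) = (11 + Y)*(92 + Y) (W(T, Y) = (11 + Y)*(Y + 92) = (11 + Y)*(92 + Y))
(19452 + q(-142))/(26697 + W(27, -78)) = (19452 - 142)/(26697 + (1012 + (-78)² + 103*(-78))) = 19310/(26697 + (1012 + 6084 - 8034)) = 19310/(26697 - 938) = 19310/25759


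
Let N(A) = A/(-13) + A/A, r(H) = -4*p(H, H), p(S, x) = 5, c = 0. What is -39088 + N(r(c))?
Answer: -508111/13 ≈ -39085.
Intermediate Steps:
r(H) = -20 (r(H) = -4*5 = -20)
N(A) = 1 - A/13 (N(A) = A*(-1/13) + 1 = -A/13 + 1 = 1 - A/13)
-39088 + N(r(c)) = -39088 + (1 - 1/13*(-20)) = -39088 + (1 + 20/13) = -39088 + 33/13 = -508111/13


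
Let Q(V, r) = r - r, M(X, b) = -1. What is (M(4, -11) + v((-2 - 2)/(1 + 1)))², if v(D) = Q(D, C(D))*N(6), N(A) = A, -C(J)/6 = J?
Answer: 1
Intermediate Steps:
C(J) = -6*J
Q(V, r) = 0
v(D) = 0 (v(D) = 0*6 = 0)
(M(4, -11) + v((-2 - 2)/(1 + 1)))² = (-1 + 0)² = (-1)² = 1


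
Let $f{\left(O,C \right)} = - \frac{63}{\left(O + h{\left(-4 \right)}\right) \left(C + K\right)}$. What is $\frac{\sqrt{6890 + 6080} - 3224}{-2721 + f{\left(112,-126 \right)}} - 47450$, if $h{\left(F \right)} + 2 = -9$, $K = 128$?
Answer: $- \frac{2006373154}{42285} - \frac{202 \sqrt{12970}}{549705} \approx -47449.0$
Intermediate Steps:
$h{\left(F \right)} = -11$ ($h{\left(F \right)} = -2 - 9 = -11$)
$f{\left(O,C \right)} = - \frac{63}{\left(-11 + O\right) \left(128 + C\right)}$ ($f{\left(O,C \right)} = - \frac{63}{\left(O - 11\right) \left(C + 128\right)} = - \frac{63}{\left(-11 + O\right) \left(128 + C\right)}$)
$\frac{\sqrt{6890 + 6080} - 3224}{-2721 + f{\left(112,-126 \right)}} - 47450 = \frac{\sqrt{6890 + 6080} - 3224}{-2721 - \frac{63}{-1408 - -1386 + 128 \cdot 112 - 14112}} - 47450 = \frac{\sqrt{12970} - 3224}{-2721 - \frac{63}{-1408 + 1386 + 14336 - 14112}} - 47450 = \frac{-3224 + \sqrt{12970}}{-2721 - \frac{63}{202}} - 47450 = \frac{-3224 + \sqrt{12970}}{- \frac{549705}{202}} - 47450 = \left(-3224 + \sqrt{12970}\right) \left(- \frac{202}{549705}\right) - 47450 = \left(\frac{50096}{42285} - \frac{202 \sqrt{12970}}{549705}\right) - 47450 = - \frac{2006373154}{42285} - \frac{202 \sqrt{12970}}{549705}$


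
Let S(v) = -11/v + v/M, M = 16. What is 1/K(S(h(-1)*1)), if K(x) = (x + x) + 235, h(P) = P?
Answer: 8/2055 ≈ 0.0038929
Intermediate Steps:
S(v) = -11/v + v/16
K(x) = 235 + 2*x (K(x) = 2*x + 235 = 235 + 2*x)
1/K(S(h(-1)*1)) = 1/(235 + 2*(-11/((-1*1)) + (-1*1)/16)) = 1/(235 + 2*(-11/(-1) + (1/16)*(-1))) = 1/(235 + 2*(-11*(-1) - 1/16)) = 1/(235 + 2*(11 - 1/16)) = 1/(235 + 2*(175/16)) = 1/(235 + 175/8) = 1/(2055/8) = 8/2055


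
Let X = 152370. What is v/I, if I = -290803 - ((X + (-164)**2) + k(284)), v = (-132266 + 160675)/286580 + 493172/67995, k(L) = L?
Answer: -2204075411/141004644577020 ≈ -1.5631e-5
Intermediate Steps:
v = 28652980343/3897201420 (v = 28409*(1/286580) + 493172*(1/67995) = 28409/286580 + 493172/67995 = 28652980343/3897201420 ≈ 7.3522)
I = -470353 (I = -290803 - ((152370 + (-164)**2) + 284) = -290803 - ((152370 + 26896) + 284) = -290803 - (179266 + 284) = -290803 - 1*179550 = -290803 - 179550 = -470353)
v/I = (28652980343/3897201420)/(-470353) = (28652980343/3897201420)*(-1/470353) = -2204075411/141004644577020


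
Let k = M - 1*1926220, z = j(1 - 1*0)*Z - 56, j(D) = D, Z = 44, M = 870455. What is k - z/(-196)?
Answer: -51732488/49 ≈ -1.0558e+6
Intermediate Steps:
z = -12 (z = (1 - 1*0)*44 - 56 = (1 + 0)*44 - 56 = 1*44 - 56 = 44 - 56 = -12)
k = -1055765 (k = 870455 - 1*1926220 = 870455 - 1926220 = -1055765)
k - z/(-196) = -1055765 - (-12)/(-196) = -1055765 - (-1)*(-12)/196 = -1055765 - 1*3/49 = -1055765 - 3/49 = -51732488/49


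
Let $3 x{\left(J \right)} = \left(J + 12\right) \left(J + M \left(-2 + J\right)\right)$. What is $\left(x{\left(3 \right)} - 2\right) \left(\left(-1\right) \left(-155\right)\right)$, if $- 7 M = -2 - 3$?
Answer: $\frac{17980}{7} \approx 2568.6$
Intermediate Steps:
$M = \frac{5}{7}$ ($M = - \frac{-2 - 3}{7} = \left(- \frac{1}{7}\right) \left(-5\right) = \frac{5}{7} \approx 0.71429$)
$x{\left(J \right)} = \frac{\left(12 + J\right) \left(- \frac{10}{7} + \frac{12 J}{7}\right)}{3}$ ($x{\left(J \right)} = \frac{\left(J + 12\right) \left(J + \frac{5 \left(-2 + J\right)}{7}\right)}{3} = \frac{\left(12 + J\right) \left(J + \left(- \frac{10}{7} + \frac{5 J}{7}\right)\right)}{3} = \frac{\left(12 + J\right) \left(- \frac{10}{7} + \frac{12 J}{7}\right)}{3}$)
$\left(x{\left(3 \right)} - 2\right) \left(\left(-1\right) \left(-155\right)\right) = \left(\left(- \frac{40}{7} + \frac{4 \cdot 3^{2}}{7} + \frac{134}{21} \cdot 3\right) - 2\right) \left(\left(-1\right) \left(-155\right)\right) = \left(\left(- \frac{40}{7} + \frac{4}{7} \cdot 9 + \frac{134}{7}\right) - 2\right) 155 = \left(\left(- \frac{40}{7} + \frac{36}{7} + \frac{134}{7}\right) - 2\right) 155 = \left(\frac{130}{7} - 2\right) 155 = \frac{116}{7} \cdot 155 = \frac{17980}{7}$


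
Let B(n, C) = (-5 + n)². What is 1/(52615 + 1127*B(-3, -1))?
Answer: 1/124743 ≈ 8.0165e-6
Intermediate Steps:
1/(52615 + 1127*B(-3, -1)) = 1/(52615 + 1127*(-5 - 3)²) = 1/(52615 + 1127*(-8)²) = 1/(52615 + 1127*64) = 1/(52615 + 72128) = 1/124743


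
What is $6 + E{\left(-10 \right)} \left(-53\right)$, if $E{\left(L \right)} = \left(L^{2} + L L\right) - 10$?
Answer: $-10064$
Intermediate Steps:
$E{\left(L \right)} = -10 + 2 L^{2}$ ($E{\left(L \right)} = \left(L^{2} + L^{2}\right) - 10 = 2 L^{2} - 10 = -10 + 2 L^{2}$)
$6 + E{\left(-10 \right)} \left(-53\right) = 6 + \left(-10 + 2 \left(-10\right)^{2}\right) \left(-53\right) = 6 + \left(-10 + 2 \cdot 100\right) \left(-53\right) = 6 + \left(-10 + 200\right) \left(-53\right) = 6 + 190 \left(-53\right) = 6 - 10070 = -10064$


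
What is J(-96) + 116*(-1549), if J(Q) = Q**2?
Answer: -170468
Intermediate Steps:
J(-96) + 116*(-1549) = (-96)**2 + 116*(-1549) = 9216 - 179684 = -170468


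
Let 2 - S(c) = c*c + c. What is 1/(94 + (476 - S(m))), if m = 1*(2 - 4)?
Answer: 1/570 ≈ 0.0017544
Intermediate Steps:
m = -2 (m = 1*(-2) = -2)
S(c) = 2 - c - c² (S(c) = 2 - (c*c + c) = 2 - (c² + c) = 2 - (c + c²) = 2 + (-c - c²) = 2 - c - c²)
1/(94 + (476 - S(m))) = 1/(94 + (476 - (2 - 1*(-2) - 1*(-2)²))) = 1/(94 + (476 - (2 + 2 - 1*4))) = 1/(94 + (476 - (2 + 2 - 4))) = 1/(94 + (476 - 1*0)) = 1/(94 + (476 + 0)) = 1/(94 + 476) = 1/570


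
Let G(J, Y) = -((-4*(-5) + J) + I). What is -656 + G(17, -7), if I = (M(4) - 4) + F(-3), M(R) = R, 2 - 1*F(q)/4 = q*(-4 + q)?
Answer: -617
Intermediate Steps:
F(q) = 8 - 4*q*(-4 + q)
I = -76 (I = (4 - 4) + (8 - 4*(-3)² + 16*(-3)) = 0 + (8 - 4*9 - 48) = 0 + (8 - 36 - 48) = 0 - 76 = -76)
G(J, Y) = 56 - J (G(J, Y) = -((-4*(-5) + J) - 76) = -((20 + J) - 76) = -(-56 + J) = 56 - J)
-656 + G(17, -7) = -656 + (56 - 1*17) = -656 + (56 - 17) = -656 + 39 = -617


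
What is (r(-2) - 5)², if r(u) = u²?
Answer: 1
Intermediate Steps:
(r(-2) - 5)² = ((-2)² - 5)² = (4 - 5)² = (-1)² = 1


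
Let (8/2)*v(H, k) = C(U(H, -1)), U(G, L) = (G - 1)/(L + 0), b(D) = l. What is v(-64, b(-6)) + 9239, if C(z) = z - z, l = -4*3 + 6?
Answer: 9239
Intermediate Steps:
l = -6 (l = -12 + 6 = -6)
b(D) = -6
U(G, L) = (-1 + G)/L
C(z) = 0
v(H, k) = 0 (v(H, k) = (¼)*0 = 0)
v(-64, b(-6)) + 9239 = 0 + 9239 = 9239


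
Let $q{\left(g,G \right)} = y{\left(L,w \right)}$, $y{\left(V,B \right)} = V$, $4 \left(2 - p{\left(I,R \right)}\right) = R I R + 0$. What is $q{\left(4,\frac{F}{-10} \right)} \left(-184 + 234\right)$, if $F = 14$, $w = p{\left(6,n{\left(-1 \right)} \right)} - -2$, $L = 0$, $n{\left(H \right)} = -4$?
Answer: $0$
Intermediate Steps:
$p{\left(I,R \right)} = 2 - \frac{I R^{2}}{4}$ ($p{\left(I,R \right)} = 2 - \frac{R I R + 0}{4} = 2 - \frac{I R R + 0}{4} = 2 - \frac{I R^{2} + 0}{4} = 2 - \frac{I R^{2}}{4}$)
$w = -20$ ($w = \left(2 - \frac{3 \left(-4\right)^{2}}{2}\right) - -2 = \left(2 - \frac{3}{2} \cdot 16\right) + 2 = \left(2 - 24\right) + 2 = -22 + 2 = -20$)
$q{\left(g,G \right)} = 0$
$q{\left(4,\frac{F}{-10} \right)} \left(-184 + 234\right) = 0 \left(-184 + 234\right) = 0 \cdot 50 = 0$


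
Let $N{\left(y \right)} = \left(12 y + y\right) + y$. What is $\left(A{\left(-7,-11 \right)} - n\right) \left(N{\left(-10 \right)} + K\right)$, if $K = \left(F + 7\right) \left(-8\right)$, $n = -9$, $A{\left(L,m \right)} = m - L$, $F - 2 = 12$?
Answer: $-1540$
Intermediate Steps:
$F = 14$ ($F = 2 + 12 = 14$)
$N{\left(y \right)} = 14 y$ ($N{\left(y \right)} = 13 y + y = 14 y$)
$K = -168$ ($K = \left(14 + 7\right) \left(-8\right) = 21 \left(-8\right) = -168$)
$\left(A{\left(-7,-11 \right)} - n\right) \left(N{\left(-10 \right)} + K\right) = \left(\left(-11 - -7\right) - -9\right) \left(14 \left(-10\right) - 168\right) = \left(\left(-11 + 7\right) + 9\right) \left(-140 - 168\right) = \left(-4 + 9\right) \left(-308\right) = 5 \left(-308\right) = -1540$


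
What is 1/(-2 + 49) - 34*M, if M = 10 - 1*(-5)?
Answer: -23969/47 ≈ -509.98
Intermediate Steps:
M = 15 (M = 10 + 5 = 15)
1/(-2 + 49) - 34*M = 1/(-2 + 49) - 34*15 = 1/47 - 510 = -23969/47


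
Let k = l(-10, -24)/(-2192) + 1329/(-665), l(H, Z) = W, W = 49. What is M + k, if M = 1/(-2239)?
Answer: -6596998647/3263745520 ≈ -2.0213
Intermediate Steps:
l(H, Z) = 49
k = -2945753/1457680 (k = 49/(-2192) + 1329/(-665) = 49*(-1/2192) + 1329*(-1/665) = -49/2192 - 1329/665 = -2945753/1457680 ≈ -2.0209)
M = -1/2239 ≈ -0.00044663
M + k = -1/2239 - 2945753/1457680 = -6596998647/3263745520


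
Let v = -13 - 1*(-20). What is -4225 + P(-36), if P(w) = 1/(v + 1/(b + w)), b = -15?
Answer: -1504049/356 ≈ -4224.9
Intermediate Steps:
v = 7 (v = -13 + 20 = 7)
P(w) = 1/(7 + 1/(-15 + w))
-4225 + P(-36) = -4225 + (-15 - 36)/(-104 + 7*(-36)) = -4225 - 51/(-104 - 252) = -4225 - 51/(-356) = -4225 - 1/356*(-51) = -4225 + 51/356 = -1504049/356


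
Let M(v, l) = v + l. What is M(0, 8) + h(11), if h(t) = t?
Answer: 19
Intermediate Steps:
M(v, l) = l + v
M(0, 8) + h(11) = (8 + 0) + 11 = 8 + 11 = 19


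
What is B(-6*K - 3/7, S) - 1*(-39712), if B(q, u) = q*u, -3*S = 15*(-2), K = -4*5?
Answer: 286354/7 ≈ 40908.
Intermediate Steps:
K = -20
S = 10 (S = -5*(-2) = -⅓*(-30) = 10)
B(-6*K - 3/7, S) - 1*(-39712) = (-6*(-20) - 3/7)*10 - 1*(-39712) = (120 - 3*⅐)*10 + 39712 = (120 - 3/7)*10 + 39712 = (837/7)*10 + 39712 = 8370/7 + 39712 = 286354/7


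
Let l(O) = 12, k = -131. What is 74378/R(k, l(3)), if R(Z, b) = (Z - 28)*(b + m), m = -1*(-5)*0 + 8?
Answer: -37189/1590 ≈ -23.389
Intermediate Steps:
m = 8 (m = 5*0 + 8 = 0 + 8 = 8)
R(Z, b) = (-28 + Z)*(8 + b) (R(Z, b) = (Z - 28)*(b + 8) = (-28 + Z)*(8 + b))
74378/R(k, l(3)) = 74378/(-224 - 28*12 + 8*(-131) - 131*12) = 74378/(-224 - 336 - 1048 - 1572) = 74378/(-3180) = 74378*(-1/3180) = -37189/1590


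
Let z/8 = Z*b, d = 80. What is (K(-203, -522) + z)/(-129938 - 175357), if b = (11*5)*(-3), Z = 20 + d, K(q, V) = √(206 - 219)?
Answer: 8800/20353 - I*√13/305295 ≈ 0.43237 - 1.181e-5*I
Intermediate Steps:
K(q, V) = I*√13 (K(q, V) = √(-13) = I*√13)
Z = 100 (Z = 20 + 80 = 100)
b = -165 (b = 55*(-3) = -165)
z = -132000 (z = 8*(100*(-165)) = 8*(-16500) = -132000)
(K(-203, -522) + z)/(-129938 - 175357) = (I*√13 - 132000)/(-129938 - 175357) = (-132000 + I*√13)/(-305295) = (-132000 + I*√13)*(-1/305295) = 8800/20353 - I*√13/305295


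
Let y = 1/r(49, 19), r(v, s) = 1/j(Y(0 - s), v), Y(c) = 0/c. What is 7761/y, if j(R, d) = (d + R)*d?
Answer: 7761/2401 ≈ 3.2324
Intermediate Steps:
Y(c) = 0
j(R, d) = d*(R + d) (j(R, d) = (R + d)*d = d*(R + d))
r(v, s) = v⁻² (r(v, s) = 1/(v*(0 + v)) = 1/(v*v) = 1/(v²) = v⁻²)
y = 2401 (y = 1/(49⁻²) = 1/(1/2401) = 2401)
7761/y = 7761/2401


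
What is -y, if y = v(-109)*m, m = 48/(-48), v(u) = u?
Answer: -109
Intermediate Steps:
m = -1 (m = 48*(-1/48) = -1)
y = 109 (y = -109*(-1) = 109)
-y = -1*109 = -109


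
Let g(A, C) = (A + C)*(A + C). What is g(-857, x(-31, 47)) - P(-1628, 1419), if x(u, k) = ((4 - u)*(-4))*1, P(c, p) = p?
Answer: 992590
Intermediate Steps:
x(u, k) = -16 + 4*u (x(u, k) = (-16 + 4*u)*1 = -16 + 4*u)
g(A, C) = (A + C)²
g(-857, x(-31, 47)) - P(-1628, 1419) = (-857 + (-16 + 4*(-31)))² - 1*1419 = (-857 + (-16 - 124))² - 1419 = (-857 - 140)² - 1419 = (-997)² - 1419 = 994009 - 1419 = 992590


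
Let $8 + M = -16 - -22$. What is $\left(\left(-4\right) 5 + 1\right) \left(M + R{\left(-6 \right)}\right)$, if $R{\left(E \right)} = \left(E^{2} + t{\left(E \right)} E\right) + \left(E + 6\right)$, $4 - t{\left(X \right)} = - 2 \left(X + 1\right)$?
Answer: $-1330$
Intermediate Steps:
$t{\left(X \right)} = 6 + 2 X$ ($t{\left(X \right)} = 4 - - 2 \left(X + 1\right) = 4 - - 2 \left(1 + X\right) = 4 - \left(-2 - 2 X\right) = 4 + \left(2 + 2 X\right) = 6 + 2 X$)
$M = -2$ ($M = -8 - -6 = -8 + \left(-16 + 22\right) = -8 + 6 = -2$)
$R{\left(E \right)} = 6 + E + E^{2} + E \left(6 + 2 E\right)$ ($R{\left(E \right)} = \left(E^{2} + \left(6 + 2 E\right) E\right) + \left(E + 6\right) = \left(E^{2} + E \left(6 + 2 E\right)\right) + \left(6 + E\right) = 6 + E + E^{2} + E \left(6 + 2 E\right)$)
$\left(\left(-4\right) 5 + 1\right) \left(M + R{\left(-6 \right)}\right) = \left(\left(-4\right) 5 + 1\right) \left(-2 + \left(6 + 3 \left(-6\right)^{2} + 7 \left(-6\right)\right)\right) = \left(-20 + 1\right) \left(-2 + \left(6 + 3 \cdot 36 - 42\right)\right) = - 19 \left(-2 + \left(6 + 108 - 42\right)\right) = - 19 \left(-2 + 72\right) = \left(-19\right) 70 = -1330$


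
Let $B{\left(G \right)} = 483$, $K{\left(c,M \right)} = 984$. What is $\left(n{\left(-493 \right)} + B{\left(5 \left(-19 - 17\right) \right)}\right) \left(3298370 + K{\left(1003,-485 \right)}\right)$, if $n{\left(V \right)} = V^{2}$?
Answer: $803498278328$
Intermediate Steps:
$\left(n{\left(-493 \right)} + B{\left(5 \left(-19 - 17\right) \right)}\right) \left(3298370 + K{\left(1003,-485 \right)}\right) = \left(\left(-493\right)^{2} + 483\right) \left(3298370 + 984\right) = \left(243049 + 483\right) 3299354 = 243532 \cdot 3299354 = 803498278328$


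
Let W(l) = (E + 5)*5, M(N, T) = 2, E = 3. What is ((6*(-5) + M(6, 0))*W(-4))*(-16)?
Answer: 17920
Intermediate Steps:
W(l) = 40 (W(l) = (3 + 5)*5 = 8*5 = 40)
((6*(-5) + M(6, 0))*W(-4))*(-16) = ((6*(-5) + 2)*40)*(-16) = ((-30 + 2)*40)*(-16) = -28*40*(-16) = -1120*(-16) = 17920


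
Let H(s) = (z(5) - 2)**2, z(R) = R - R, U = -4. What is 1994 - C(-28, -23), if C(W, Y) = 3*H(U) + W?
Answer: 2010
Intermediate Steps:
z(R) = 0
H(s) = 4 (H(s) = (0 - 2)**2 = (-2)**2 = 4)
C(W, Y) = 12 + W (C(W, Y) = 3*4 + W = 12 + W)
1994 - C(-28, -23) = 1994 - (12 - 28) = 1994 - 1*(-16) = 1994 + 16 = 2010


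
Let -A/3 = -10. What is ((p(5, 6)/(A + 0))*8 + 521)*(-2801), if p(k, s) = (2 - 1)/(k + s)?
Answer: -240799169/165 ≈ -1.4594e+6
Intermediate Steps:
p(k, s) = 1/(k + s)
A = 30 (A = -3*(-10) = 30)
((p(5, 6)/(A + 0))*8 + 521)*(-2801) = ((1/((5 + 6)*(30 + 0)))*8 + 521)*(-2801) = ((1/(11*30))*8 + 521)*(-2801) = (((1/11)*(1/30))*8 + 521)*(-2801) = ((1/330)*8 + 521)*(-2801) = (4/165 + 521)*(-2801) = (85969/165)*(-2801) = -240799169/165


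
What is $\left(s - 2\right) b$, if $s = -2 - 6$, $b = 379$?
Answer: $-3790$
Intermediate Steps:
$s = -8$ ($s = -2 - 6 = -8$)
$\left(s - 2\right) b = \left(-8 - 2\right) 379 = \left(-10\right) 379 = -3790$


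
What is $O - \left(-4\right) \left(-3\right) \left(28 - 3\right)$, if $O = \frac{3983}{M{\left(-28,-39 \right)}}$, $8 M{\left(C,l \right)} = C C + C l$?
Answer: $- \frac{18962}{67} \approx -283.02$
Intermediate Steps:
$M{\left(C,l \right)} = \frac{C^{2}}{8} + \frac{C l}{8}$ ($M{\left(C,l \right)} = \frac{C C + C l}{8} = \frac{C^{2} + C l}{8} = \frac{C^{2}}{8} + \frac{C l}{8}$)
$O = \frac{1138}{67}$ ($O = \frac{3983}{\frac{1}{8} \left(-28\right) \left(-28 - 39\right)} = \frac{3983}{\frac{1}{8} \left(-28\right) \left(-67\right)} = \frac{3983}{\frac{469}{2}} = 3983 \cdot \frac{2}{469} = \frac{1138}{67} \approx 16.985$)
$O - \left(-4\right) \left(-3\right) \left(28 - 3\right) = \frac{1138}{67} - \left(-4\right) \left(-3\right) \left(28 - 3\right) = \frac{1138}{67} - 12 \cdot 25 = \frac{1138}{67} - 300 = - \frac{18962}{67}$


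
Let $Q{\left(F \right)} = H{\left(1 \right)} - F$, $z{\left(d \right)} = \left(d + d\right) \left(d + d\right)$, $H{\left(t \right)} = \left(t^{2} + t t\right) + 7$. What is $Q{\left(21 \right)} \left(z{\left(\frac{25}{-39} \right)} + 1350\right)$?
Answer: $- \frac{8223400}{507} \approx -16220.0$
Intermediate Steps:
$H{\left(t \right)} = 7 + 2 t^{2}$ ($H{\left(t \right)} = \left(t^{2} + t^{2}\right) + 7 = 2 t^{2} + 7 = 7 + 2 t^{2}$)
$z{\left(d \right)} = 4 d^{2}$ ($z{\left(d \right)} = 2 d 2 d = 4 d^{2}$)
$Q{\left(F \right)} = 9 - F$ ($Q{\left(F \right)} = \left(7 + 2 \cdot 1^{2}\right) - F = \left(7 + 2 \cdot 1\right) - F = \left(7 + 2\right) - F = 9 - F$)
$Q{\left(21 \right)} \left(z{\left(\frac{25}{-39} \right)} + 1350\right) = \left(9 - 21\right) \left(4 \left(\frac{25}{-39}\right)^{2} + 1350\right) = \left(9 - 21\right) \left(4 \left(25 \left(- \frac{1}{39}\right)\right)^{2} + 1350\right) = - 12 \left(4 \left(- \frac{25}{39}\right)^{2} + 1350\right) = - 12 \left(4 \cdot \frac{625}{1521} + 1350\right) = - 12 \left(\frac{2500}{1521} + 1350\right) = \left(-12\right) \frac{2055850}{1521} = - \frac{8223400}{507}$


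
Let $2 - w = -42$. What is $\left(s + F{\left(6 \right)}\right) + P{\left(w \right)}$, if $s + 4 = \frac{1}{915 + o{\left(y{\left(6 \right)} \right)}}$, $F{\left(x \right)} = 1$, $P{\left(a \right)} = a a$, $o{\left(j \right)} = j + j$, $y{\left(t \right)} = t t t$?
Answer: $\frac{2603752}{1347} \approx 1933.0$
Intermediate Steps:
$w = 44$ ($w = 2 - -42 = 2 + 42 = 44$)
$y{\left(t \right)} = t^{3}$ ($y{\left(t \right)} = t^{2} t = t^{3}$)
$o{\left(j \right)} = 2 j$
$P{\left(a \right)} = a^{2}$
$s = - \frac{5387}{1347}$ ($s = -4 + \frac{1}{915 + 2 \cdot 6^{3}} = -4 + \frac{1}{915 + 2 \cdot 216} = -4 + \frac{1}{915 + 432} = -4 + \frac{1}{1347} = - \frac{5387}{1347} \approx -3.9993$)
$\left(s + F{\left(6 \right)}\right) + P{\left(w \right)} = \left(- \frac{5387}{1347} + 1\right) + 44^{2} = - \frac{4040}{1347} + 1936 = \frac{2603752}{1347}$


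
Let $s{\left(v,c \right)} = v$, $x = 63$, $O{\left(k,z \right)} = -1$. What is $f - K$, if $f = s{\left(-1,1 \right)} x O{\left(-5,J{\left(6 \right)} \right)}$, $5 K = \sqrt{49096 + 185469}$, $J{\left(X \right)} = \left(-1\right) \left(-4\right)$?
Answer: $63 - \frac{\sqrt{234565}}{5} \approx -33.864$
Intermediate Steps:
$J{\left(X \right)} = 4$
$K = \frac{\sqrt{234565}}{5}$ ($K = \frac{\sqrt{49096 + 185469}}{5} = \frac{\sqrt{234565}}{5} \approx 96.864$)
$f = 63$ ($f = \left(-1\right) 63 \left(-1\right) = \left(-63\right) \left(-1\right) = 63$)
$f - K = 63 - \frac{\sqrt{234565}}{5}$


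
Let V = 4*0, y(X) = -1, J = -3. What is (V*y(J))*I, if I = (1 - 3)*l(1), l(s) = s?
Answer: 0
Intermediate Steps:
I = -2 (I = (1 - 3)*1 = -2*1 = -2)
V = 0
(V*y(J))*I = (0*(-1))*(-2) = 0*(-2) = 0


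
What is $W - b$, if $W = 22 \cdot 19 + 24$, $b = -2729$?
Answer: $3171$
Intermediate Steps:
$W = 442$ ($W = 418 + 24 = 442$)
$W - b = 442 - -2729 = 442 + 2729 = 3171$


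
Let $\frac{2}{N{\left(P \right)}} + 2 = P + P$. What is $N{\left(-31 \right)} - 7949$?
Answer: $- \frac{254369}{32} \approx -7949.0$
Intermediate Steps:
$N{\left(P \right)} = \frac{2}{-2 + 2 P}$ ($N{\left(P \right)} = \frac{2}{-2 + \left(P + P\right)} = \frac{2}{-2 + 2 P}$)
$N{\left(-31 \right)} - 7949 = \frac{1}{-1 - 31} - 7949 = \frac{1}{-32} - 7949 = - \frac{1}{32} - 7949 = - \frac{254369}{32}$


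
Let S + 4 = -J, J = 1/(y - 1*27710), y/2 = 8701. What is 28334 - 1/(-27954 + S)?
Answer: 8165605589350/288191063 ≈ 28334.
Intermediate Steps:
y = 17402 (y = 2*8701 = 17402)
J = -1/10308 (J = 1/(17402 - 1*27710) = 1/(17402 - 27710) = 1/(-10308) = -1/10308 ≈ -9.7012e-5)
S = -41231/10308 (S = -4 - 1*(-1/10308) = -4 + 1/10308 = -41231/10308 ≈ -3.9999)
28334 - 1/(-27954 + S) = 28334 - 1/(-27954 - 41231/10308) = 28334 - 1/(-288191063/10308) = 28334 - 1*(-10308/288191063) = 28334 + 10308/288191063 = 8165605589350/288191063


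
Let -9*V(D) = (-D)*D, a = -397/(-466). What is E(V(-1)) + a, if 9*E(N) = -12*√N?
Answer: 1709/4194 ≈ 0.40749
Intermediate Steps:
a = 397/466 (a = -397*(-1/466) = 397/466 ≈ 0.85193)
V(D) = D²/9 (V(D) = -(-D)*D/9 = -(-1)*D²/9 = D²/9)
E(N) = -4*√N/3 (E(N) = (-12*√N)/9 = -4*√N/3)
E(V(-1)) + a = -4*√(⅑)/3 + 397/466 = -4/3*⅓ + 397/466 = -4/9 + 397/466 = 1709/4194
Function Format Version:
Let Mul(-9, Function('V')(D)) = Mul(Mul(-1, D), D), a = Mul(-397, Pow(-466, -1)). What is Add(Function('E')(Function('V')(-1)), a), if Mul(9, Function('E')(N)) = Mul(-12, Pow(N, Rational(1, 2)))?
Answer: Rational(1709, 4194) ≈ 0.40749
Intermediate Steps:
a = Rational(397, 466) (a = Mul(-397, Rational(-1, 466)) = Rational(397, 466) ≈ 0.85193)
Function('V')(D) = Mul(Rational(1, 9), Pow(D, 2)) (Function('V')(D) = Mul(Rational(-1, 9), Mul(Mul(-1, D), D)) = Mul(Rational(-1, 9), Mul(-1, Pow(D, 2))) = Mul(Rational(1, 9), Pow(D, 2)))
Function('E')(N) = Mul(Rational(-4, 3), Pow(N, Rational(1, 2))) (Function('E')(N) = Mul(Rational(1, 9), Mul(-12, Pow(N, Rational(1, 2)))) = Mul(Rational(-4, 3), Pow(N, Rational(1, 2))))
Add(Function('E')(Function('V')(-1)), a) = Add(Mul(Rational(-4, 3), Pow(Mul(Rational(1, 9), Pow(-1, 2)), Rational(1, 2))), Rational(397, 466)) = Add(Mul(Rational(-4, 3), Pow(Mul(Rational(1, 9), 1), Rational(1, 2))), Rational(397, 466)) = Add(Mul(Rational(-4, 3), Pow(Rational(1, 9), Rational(1, 2))), Rational(397, 466)) = Add(Mul(Rational(-4, 3), Rational(1, 3)), Rational(397, 466)) = Add(Rational(-4, 9), Rational(397, 466)) = Rational(1709, 4194)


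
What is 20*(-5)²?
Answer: 500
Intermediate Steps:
20*(-5)² = 20*25 = 500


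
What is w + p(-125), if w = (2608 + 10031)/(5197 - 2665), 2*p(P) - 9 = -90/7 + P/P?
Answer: 21051/5908 ≈ 3.5631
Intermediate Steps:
p(P) = -10/7 (p(P) = 9/2 + (-90/7 + P/P)/2 = 9/2 + (-90*⅐ + 1)/2 = 9/2 + (-90/7 + 1)/2 = 9/2 + (½)*(-83/7) = 9/2 - 83/14 = -10/7)
w = 4213/844 (w = 12639/2532 = 12639*(1/2532) = 4213/844 ≈ 4.9917)
w + p(-125) = 4213/844 - 10/7 = 21051/5908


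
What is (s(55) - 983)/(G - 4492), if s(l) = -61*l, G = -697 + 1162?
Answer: 4338/4027 ≈ 1.0772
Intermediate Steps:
G = 465
(s(55) - 983)/(G - 4492) = (-61*55 - 983)/(465 - 4492) = (-3355 - 983)/(-4027) = -4338*(-1/4027) = 4338/4027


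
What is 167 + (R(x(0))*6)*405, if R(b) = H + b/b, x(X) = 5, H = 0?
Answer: 2597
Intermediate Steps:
R(b) = 1 (R(b) = 0 + b/b = 0 + 1 = 1)
167 + (R(x(0))*6)*405 = 167 + (1*6)*405 = 167 + 6*405 = 167 + 2430 = 2597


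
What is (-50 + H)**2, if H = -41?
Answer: 8281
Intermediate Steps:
(-50 + H)**2 = (-50 - 41)**2 = (-91)**2 = 8281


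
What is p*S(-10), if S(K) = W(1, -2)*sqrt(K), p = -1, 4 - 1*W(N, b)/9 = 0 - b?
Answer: -18*I*sqrt(10) ≈ -56.921*I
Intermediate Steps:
W(N, b) = 36 + 9*b (W(N, b) = 36 - 9*(0 - b) = 36 - (-9)*b = 36 + 9*b)
S(K) = 18*sqrt(K) (S(K) = (36 + 9*(-2))*sqrt(K) = (36 - 18)*sqrt(K) = 18*sqrt(K))
p*S(-10) = -18*sqrt(-10) = -18*I*sqrt(10)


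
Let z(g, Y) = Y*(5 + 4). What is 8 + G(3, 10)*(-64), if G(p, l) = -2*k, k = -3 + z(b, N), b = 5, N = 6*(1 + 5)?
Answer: 41096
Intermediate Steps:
N = 36 (N = 6*6 = 36)
z(g, Y) = 9*Y (z(g, Y) = Y*9 = 9*Y)
k = 321 (k = -3 + 9*36 = -3 + 324 = 321)
G(p, l) = -642 (G(p, l) = -2*321 = -642)
8 + G(3, 10)*(-64) = 8 - 642*(-64) = 8 + 41088 = 41096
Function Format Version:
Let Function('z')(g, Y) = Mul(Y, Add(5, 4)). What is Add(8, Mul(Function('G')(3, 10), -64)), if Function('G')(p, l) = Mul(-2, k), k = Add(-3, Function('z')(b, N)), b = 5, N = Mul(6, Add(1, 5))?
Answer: 41096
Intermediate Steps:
N = 36 (N = Mul(6, 6) = 36)
Function('z')(g, Y) = Mul(9, Y) (Function('z')(g, Y) = Mul(Y, 9) = Mul(9, Y))
k = 321 (k = Add(-3, Mul(9, 36)) = Add(-3, 324) = 321)
Function('G')(p, l) = -642 (Function('G')(p, l) = Mul(-2, 321) = -642)
Add(8, Mul(Function('G')(3, 10), -64)) = Add(8, Mul(-642, -64)) = Add(8, 41088) = 41096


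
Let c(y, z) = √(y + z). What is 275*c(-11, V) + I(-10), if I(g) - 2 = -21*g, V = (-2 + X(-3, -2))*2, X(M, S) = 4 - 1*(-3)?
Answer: 212 + 275*I ≈ 212.0 + 275.0*I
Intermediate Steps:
X(M, S) = 7 (X(M, S) = 4 + 3 = 7)
V = 10 (V = (-2 + 7)*2 = 5*2 = 10)
I(g) = 2 - 21*g
275*c(-11, V) + I(-10) = 275*√(-11 + 10) + (2 - 21*(-10)) = 275*√(-1) + (2 + 210) = 275*I + 212 = 212 + 275*I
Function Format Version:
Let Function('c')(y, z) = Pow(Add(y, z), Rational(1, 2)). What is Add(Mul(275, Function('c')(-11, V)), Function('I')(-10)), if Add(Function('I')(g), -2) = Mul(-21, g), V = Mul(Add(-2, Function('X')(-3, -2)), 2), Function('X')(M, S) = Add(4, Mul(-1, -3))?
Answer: Add(212, Mul(275, I)) ≈ Add(212.00, Mul(275.00, I))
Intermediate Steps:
Function('X')(M, S) = 7 (Function('X')(M, S) = Add(4, 3) = 7)
V = 10 (V = Mul(Add(-2, 7), 2) = Mul(5, 2) = 10)
Function('I')(g) = Add(2, Mul(-21, g))
Add(Mul(275, Function('c')(-11, V)), Function('I')(-10)) = Add(Mul(275, Pow(Add(-11, 10), Rational(1, 2))), Add(2, Mul(-21, -10))) = Add(Mul(275, Pow(-1, Rational(1, 2))), Add(2, 210)) = Add(Mul(275, I), 212) = Add(212, Mul(275, I))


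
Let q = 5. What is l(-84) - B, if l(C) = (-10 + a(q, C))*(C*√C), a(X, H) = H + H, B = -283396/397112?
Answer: 70849/99278 + 29904*I*√21 ≈ 0.71364 + 1.3704e+5*I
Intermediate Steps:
B = -70849/99278 (B = -283396*1/397112 = -70849/99278 ≈ -0.71364)
a(X, H) = 2*H
l(C) = C^(3/2)*(-10 + 2*C) (l(C) = (-10 + 2*C)*(C*√C) = (-10 + 2*C)*C^(3/2) = C^(3/2)*(-10 + 2*C))
l(-84) - B = 2*(-84)^(3/2)*(-5 - 84) - 1*(-70849/99278) = 2*(-168*I*√21)*(-89) + 70849/99278 = 29904*I*√21 + 70849/99278 = 70849/99278 + 29904*I*√21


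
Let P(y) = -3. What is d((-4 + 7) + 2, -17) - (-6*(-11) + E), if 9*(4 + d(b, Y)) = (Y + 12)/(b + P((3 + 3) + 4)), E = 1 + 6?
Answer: -1391/18 ≈ -77.278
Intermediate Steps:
E = 7
d(b, Y) = -4 + (12 + Y)/(9*(-3 + b)) (d(b, Y) = -4 + ((Y + 12)/(b - 3))/9 = -4 + ((12 + Y)/(-3 + b))/9 = -4 + (12 + Y)/(9*(-3 + b)))
d((-4 + 7) + 2, -17) - (-6*(-11) + E) = (120 - 17 - 36*((-4 + 7) + 2))/(9*(-3 + ((-4 + 7) + 2))) - (-6*(-11) + 7) = (120 - 17 - 36*(3 + 2))/(9*(-3 + (3 + 2))) - (66 + 7) = (120 - 17 - 36*5)/(9*(-3 + 5)) - 1*73 = (⅑)*(120 - 17 - 180)/2 - 73 = (⅑)*(½)*(-77) - 73 = -77/18 - 73 = -1391/18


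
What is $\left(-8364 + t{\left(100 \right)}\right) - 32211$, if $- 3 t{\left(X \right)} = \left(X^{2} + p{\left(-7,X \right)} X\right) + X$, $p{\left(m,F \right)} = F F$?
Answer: $-377275$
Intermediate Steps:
$p{\left(m,F \right)} = F^{2}$
$t{\left(X \right)} = - \frac{X}{3} - \frac{X^{2}}{3} - \frac{X^{3}}{3}$ ($t{\left(X \right)} = - \frac{\left(X^{2} + X^{2} X\right) + X}{3} = - \frac{\left(X^{2} + X^{3}\right) + X}{3} = - \frac{X + X^{2} + X^{3}}{3} = - \frac{X}{3} - \frac{X^{2}}{3} - \frac{X^{3}}{3}$)
$\left(-8364 + t{\left(100 \right)}\right) - 32211 = \left(-8364 - \frac{100 \left(1 + 100 + 100^{2}\right)}{3}\right) - 32211 = \left(-8364 - \frac{100 \left(1 + 100 + 10000\right)}{3}\right) - 32211 = \left(-8364 - \frac{100}{3} \cdot 10101\right) - 32211 = \left(-8364 - 336700\right) - 32211 = -345064 - 32211 = -377275$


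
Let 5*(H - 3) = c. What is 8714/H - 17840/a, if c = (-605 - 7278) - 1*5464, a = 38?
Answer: -59874635/126654 ≈ -472.74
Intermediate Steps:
c = -13347 (c = -7883 - 5464 = -13347)
H = -13332/5 (H = 3 + (1/5)*(-13347) = 3 - 13347/5 = -13332/5 ≈ -2666.4)
8714/H - 17840/a = 8714/(-13332/5) - 17840/38 = 8714*(-5/13332) - 17840*1/38 = -21785/6666 - 8920/19 = -59874635/126654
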